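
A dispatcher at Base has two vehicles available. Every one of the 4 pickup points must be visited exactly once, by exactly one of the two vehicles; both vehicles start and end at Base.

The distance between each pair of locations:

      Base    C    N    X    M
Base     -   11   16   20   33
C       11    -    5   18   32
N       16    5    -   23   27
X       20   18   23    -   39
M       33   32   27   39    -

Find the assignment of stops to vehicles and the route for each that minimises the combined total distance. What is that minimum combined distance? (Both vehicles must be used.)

Check every non-empty split of the stops between the two vehicles; for each half take its own optimal tour:
  {C} + {N, X, M}: 22 + 102 = 124
  {N} + {C, X, M}: 32 + 101 = 133
  {C, N} + {X, M}: 32 + 92 = 124
  {X} + {C, N, M}: 40 + 76 = 116
  {C, X} + {N, M}: 49 + 76 = 125
  {N, X} + {C, M}: 59 + 76 = 135
  … (7 splits in total)
Best: vehicle 1 Base → X → Base = 40; vehicle 2 Base → C → N → M → Base = 76; combined 116.

116 — the smallest possible combined total.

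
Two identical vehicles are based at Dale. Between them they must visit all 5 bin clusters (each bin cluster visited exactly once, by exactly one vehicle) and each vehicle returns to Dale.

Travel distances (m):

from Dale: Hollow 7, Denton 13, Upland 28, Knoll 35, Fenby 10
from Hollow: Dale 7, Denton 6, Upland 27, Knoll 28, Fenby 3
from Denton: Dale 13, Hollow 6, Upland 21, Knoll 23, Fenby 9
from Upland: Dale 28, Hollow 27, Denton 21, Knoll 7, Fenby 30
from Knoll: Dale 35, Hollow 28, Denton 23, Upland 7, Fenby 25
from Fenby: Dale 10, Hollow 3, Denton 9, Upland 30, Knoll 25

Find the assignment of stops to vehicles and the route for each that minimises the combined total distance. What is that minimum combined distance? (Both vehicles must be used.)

Try each way of splitting the stops between the two vehicles (each non-empty) and, for each split, find the best tour for each vehicle:
  {Hollow} + {Denton, Upland, Knoll, Fenby}: 14 + 76 = 90
  {Denton} + {Hollow, Upland, Knoll, Fenby}: 26 + 70 = 96
  {Hollow, Denton} + {Upland, Knoll, Fenby}: 26 + 70 = 96
  {Upland} + {Hollow, Denton, Knoll, Fenby}: 56 + 71 = 127
  {Hollow, Upland} + {Denton, Knoll, Fenby}: 62 + 71 = 133
  {Denton, Upland} + {Hollow, Knoll, Fenby}: 62 + 70 = 132
  … (15 splits in total)
Best: vehicle 1 Dale → Hollow → Dale = 14; vehicle 2 Dale → Denton → Upland → Knoll → Fenby → Dale = 76; combined 90.

Minimum combined distance: 90 m.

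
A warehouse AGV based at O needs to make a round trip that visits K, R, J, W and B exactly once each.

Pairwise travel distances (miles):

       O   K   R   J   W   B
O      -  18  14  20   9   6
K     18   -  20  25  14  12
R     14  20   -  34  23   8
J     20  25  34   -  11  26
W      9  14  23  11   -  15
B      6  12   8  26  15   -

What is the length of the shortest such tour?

Shortest round trip = 79 miles.

O-K-R-J-W-B-O: 18+20+34+11+15+6 = 104
O-K-R-J-B-W-O: 18+20+34+26+15+9 = 122
O-K-R-W-J-B-O: 18+20+23+11+26+6 = 104
O-K-R-W-B-J-O: 18+20+23+15+26+20 = 122
O-K-R-B-J-W-O: 18+20+8+26+11+9 = 92
O-K-R-B-W-J-O: 18+20+8+15+11+20 = 92
O-K-J-R-W-B-O: 18+25+34+23+15+6 = 121
O-K-J-R-B-W-O: 18+25+34+8+15+9 = 109
O-K-J-W-R-B-O: 18+25+11+23+8+6 = 91
O-K-J-W-B-R-O: 18+25+11+15+8+14 = 91
O-K-J-B-R-W-O: 18+25+26+8+23+9 = 109
O-K-J-B-W-R-O: 18+25+26+15+23+14 = 121
O-K-W-R-J-B-O: 18+14+23+34+26+6 = 121
O-K-W-R-B-J-O: 18+14+23+8+26+20 = 109
… (46 more)
O-R-B-K-J-W-O: 14+8+12+25+11+9 = 79  ← best
The minimum is 79.
One optimal route: O → R → B → K → J → W → O (or its reverse).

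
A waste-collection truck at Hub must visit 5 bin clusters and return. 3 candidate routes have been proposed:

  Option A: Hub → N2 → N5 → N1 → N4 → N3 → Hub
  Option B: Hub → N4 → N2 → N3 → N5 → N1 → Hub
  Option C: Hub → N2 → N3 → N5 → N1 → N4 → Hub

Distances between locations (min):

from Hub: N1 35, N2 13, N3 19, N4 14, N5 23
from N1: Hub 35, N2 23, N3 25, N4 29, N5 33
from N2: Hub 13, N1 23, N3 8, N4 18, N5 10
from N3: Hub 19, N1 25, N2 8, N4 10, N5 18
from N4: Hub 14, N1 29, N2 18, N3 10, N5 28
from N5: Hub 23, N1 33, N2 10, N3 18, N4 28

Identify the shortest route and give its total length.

Option A: 13 + 10 + 33 + 29 + 10 + 19 = 114
Option B: 14 + 18 + 8 + 18 + 33 + 35 = 126
Option C: 13 + 8 + 18 + 33 + 29 + 14 = 115

114 min — Option A is the shortest.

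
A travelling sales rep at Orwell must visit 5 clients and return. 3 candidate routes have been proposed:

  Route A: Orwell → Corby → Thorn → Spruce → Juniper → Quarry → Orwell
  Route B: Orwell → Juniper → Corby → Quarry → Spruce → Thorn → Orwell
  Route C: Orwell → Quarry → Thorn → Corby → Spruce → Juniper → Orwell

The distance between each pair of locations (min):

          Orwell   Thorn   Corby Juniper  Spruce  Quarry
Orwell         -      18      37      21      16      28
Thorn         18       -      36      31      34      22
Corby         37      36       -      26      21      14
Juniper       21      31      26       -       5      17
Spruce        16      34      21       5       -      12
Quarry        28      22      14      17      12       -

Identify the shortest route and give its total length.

Route A: 37 + 36 + 34 + 5 + 17 + 28 = 157
Route B: 21 + 26 + 14 + 12 + 34 + 18 = 125
Route C: 28 + 22 + 36 + 21 + 5 + 21 = 133

125 min — Route B is the shortest.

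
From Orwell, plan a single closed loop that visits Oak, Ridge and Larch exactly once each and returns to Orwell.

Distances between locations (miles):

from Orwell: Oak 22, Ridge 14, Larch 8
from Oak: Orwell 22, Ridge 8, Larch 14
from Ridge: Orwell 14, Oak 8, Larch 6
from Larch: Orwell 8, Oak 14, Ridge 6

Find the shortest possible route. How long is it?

44 miles — the shortest possible round trip.

There are 3 distinct closed tours to check (reversals are equivalent).
Orwell→Oak→Ridge→Larch→Orwell: 22+8+6+8 = 44
Orwell→Oak→Larch→Ridge→Orwell: 22+14+6+14 = 56
Orwell→Ridge→Oak→Larch→Orwell: 14+8+14+8 = 44
The minimum is 44.
One optimal route: Orwell → Oak → Ridge → Larch → Orwell (or its reverse).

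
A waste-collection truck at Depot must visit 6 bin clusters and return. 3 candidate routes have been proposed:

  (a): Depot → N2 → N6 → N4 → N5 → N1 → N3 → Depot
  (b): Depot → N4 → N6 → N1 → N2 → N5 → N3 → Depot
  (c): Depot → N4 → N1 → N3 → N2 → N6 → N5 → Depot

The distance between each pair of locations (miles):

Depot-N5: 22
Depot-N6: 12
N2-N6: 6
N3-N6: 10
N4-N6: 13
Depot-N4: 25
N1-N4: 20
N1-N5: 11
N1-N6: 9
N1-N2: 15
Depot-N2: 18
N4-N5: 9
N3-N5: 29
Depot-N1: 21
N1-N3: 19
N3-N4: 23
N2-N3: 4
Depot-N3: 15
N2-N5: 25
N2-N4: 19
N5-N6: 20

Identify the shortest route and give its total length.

91 miles — (a) is the shortest.

(a): 18 + 6 + 13 + 9 + 11 + 19 + 15 = 91
(b): 25 + 13 + 9 + 15 + 25 + 29 + 15 = 131
(c): 25 + 20 + 19 + 4 + 6 + 20 + 22 = 116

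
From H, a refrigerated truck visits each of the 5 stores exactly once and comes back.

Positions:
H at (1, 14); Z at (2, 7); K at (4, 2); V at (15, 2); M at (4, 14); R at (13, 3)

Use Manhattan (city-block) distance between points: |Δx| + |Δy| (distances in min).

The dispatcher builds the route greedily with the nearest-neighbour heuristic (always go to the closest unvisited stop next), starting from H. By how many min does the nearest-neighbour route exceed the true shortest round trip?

6 min longer than the optimal tour.

H: M=3, Z=8, K=15, R=23, V=26 ⇒ M
M: Z=9, K=12, R=20, V=23 ⇒ Z
Z: K=7, R=15, V=18 ⇒ K
K: R=10, V=11 ⇒ R
R: V=3 ⇒ V
NN route H → M → Z → K → R → V → H costs 58.
Optimal: H → Z → K → V → R → M → H costs 52 (by enumerating all 60 distinct tours).
Excess = 58 − 52 = 6.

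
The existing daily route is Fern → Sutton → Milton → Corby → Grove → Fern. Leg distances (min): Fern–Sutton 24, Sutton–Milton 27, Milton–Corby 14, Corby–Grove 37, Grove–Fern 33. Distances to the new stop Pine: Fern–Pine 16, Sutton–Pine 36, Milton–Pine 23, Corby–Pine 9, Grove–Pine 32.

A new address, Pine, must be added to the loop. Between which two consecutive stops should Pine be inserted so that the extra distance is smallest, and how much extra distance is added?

Minimum extra distance: 4 min, inserting Pine between Corby and Grove.

Insertion cost between consecutive stops i–j is d(i,Pine) + d(Pine,j) − d(i,j):
  between Fern and Sutton: 16 + 36 − 24 = 28
  between Sutton and Milton: 36 + 23 − 27 = 32
  between Milton and Corby: 23 + 9 − 14 = 18
  between Corby and Grove: 9 + 32 − 37 = 4
  between Grove and Fern: 32 + 16 − 33 = 15
Cheapest insertion is between Corby and Grove, adding 4.
New total = 135 + 4 = 139.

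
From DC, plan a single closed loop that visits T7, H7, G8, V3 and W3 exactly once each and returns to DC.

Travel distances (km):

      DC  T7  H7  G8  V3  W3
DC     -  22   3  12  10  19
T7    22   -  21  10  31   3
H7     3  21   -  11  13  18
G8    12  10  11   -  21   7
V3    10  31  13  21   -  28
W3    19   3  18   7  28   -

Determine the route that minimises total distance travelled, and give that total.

DC → T7 → H7 → G8 → V3 → W3 → DC: 22+21+11+21+28+19 = 122
DC → T7 → H7 → G8 → W3 → V3 → DC: 22+21+11+7+28+10 = 99
DC → T7 → H7 → V3 → G8 → W3 → DC: 22+21+13+21+7+19 = 103
DC → T7 → H7 → V3 → W3 → G8 → DC: 22+21+13+28+7+12 = 103
DC → T7 → H7 → W3 → G8 → V3 → DC: 22+21+18+7+21+10 = 99
DC → T7 → H7 → W3 → V3 → G8 → DC: 22+21+18+28+21+12 = 122
DC → T7 → G8 → H7 → V3 → W3 → DC: 22+10+11+13+28+19 = 103
DC → T7 → G8 → H7 → W3 → V3 → DC: 22+10+11+18+28+10 = 99
DC → T7 → G8 → V3 → H7 → W3 → DC: 22+10+21+13+18+19 = 103
DC → T7 → G8 → V3 → W3 → H7 → DC: 22+10+21+28+18+3 = 102
DC → T7 → G8 → W3 → H7 → V3 → DC: 22+10+7+18+13+10 = 80
DC → T7 → G8 → W3 → V3 → H7 → DC: 22+10+7+28+13+3 = 83
DC → T7 → V3 → H7 → G8 → W3 → DC: 22+31+13+11+7+19 = 103
DC → T7 → V3 → H7 → W3 → G8 → DC: 22+31+13+18+7+12 = 103
… (46 more)
DC → H7 → T7 → W3 → G8 → V3 → DC: 3+21+3+7+21+10 = 65  ← best
The minimum is 65.
One optimal route: DC → H7 → T7 → W3 → G8 → V3 → DC (or its reverse).

65 km — the shortest possible round trip.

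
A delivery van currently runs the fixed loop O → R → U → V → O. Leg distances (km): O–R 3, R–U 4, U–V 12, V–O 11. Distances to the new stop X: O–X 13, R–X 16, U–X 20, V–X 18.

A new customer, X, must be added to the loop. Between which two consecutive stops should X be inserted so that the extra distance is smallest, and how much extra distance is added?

Insertion cost between consecutive stops i–j is d(i,X) + d(X,j) − d(i,j):
  between O and R: 13 + 16 − 3 = 26
  between R and U: 16 + 20 − 4 = 32
  between U and V: 20 + 18 − 12 = 26
  between V and O: 18 + 13 − 11 = 20
Cheapest insertion is between V and O, adding 20.
New total = 30 + 20 = 50.

Minimum extra distance: 20 km, inserting X between V and O.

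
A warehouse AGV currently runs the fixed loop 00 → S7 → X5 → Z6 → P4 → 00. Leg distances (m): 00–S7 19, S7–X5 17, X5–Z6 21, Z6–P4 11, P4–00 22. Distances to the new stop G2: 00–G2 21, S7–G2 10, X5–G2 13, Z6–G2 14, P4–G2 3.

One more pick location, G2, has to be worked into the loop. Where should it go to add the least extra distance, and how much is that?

+2 m — insert G2 between P4 and 00.

Insertion cost between consecutive stops i–j is d(i,G2) + d(G2,j) − d(i,j):
  between 00 and S7: 21 + 10 − 19 = 12
  between S7 and X5: 10 + 13 − 17 = 6
  between X5 and Z6: 13 + 14 − 21 = 6
  between Z6 and P4: 14 + 3 − 11 = 6
  between P4 and 00: 3 + 21 − 22 = 2
Cheapest insertion is between P4 and 00, adding 2.
New total = 90 + 2 = 92.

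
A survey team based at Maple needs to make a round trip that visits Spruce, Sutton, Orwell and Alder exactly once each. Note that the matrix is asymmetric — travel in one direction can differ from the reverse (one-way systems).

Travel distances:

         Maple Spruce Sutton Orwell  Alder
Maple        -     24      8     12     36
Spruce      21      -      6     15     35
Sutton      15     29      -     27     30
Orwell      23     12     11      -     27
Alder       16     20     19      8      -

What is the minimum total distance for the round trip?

Maple - Spruce - Sutton - Orwell - Alder - Maple: 24+6+27+27+16 = 100
Maple - Spruce - Sutton - Alder - Orwell - Maple: 24+6+30+8+23 = 91
Maple - Spruce - Orwell - Sutton - Alder - Maple: 24+15+11+30+16 = 96
Maple - Spruce - Orwell - Alder - Sutton - Maple: 24+15+27+19+15 = 100
Maple - Spruce - Alder - Sutton - Orwell - Maple: 24+35+19+27+23 = 128
Maple - Spruce - Alder - Orwell - Sutton - Maple: 24+35+8+11+15 = 93
Maple - Sutton - Spruce - Orwell - Alder - Maple: 8+29+15+27+16 = 95
Maple - Sutton - Spruce - Alder - Orwell - Maple: 8+29+35+8+23 = 103
Maple - Sutton - Orwell - Spruce - Alder - Maple: 8+27+12+35+16 = 98
Maple - Sutton - Orwell - Alder - Spruce - Maple: 8+27+27+20+21 = 103
Maple - Sutton - Alder - Spruce - Orwell - Maple: 8+30+20+15+23 = 96
Maple - Sutton - Alder - Orwell - Spruce - Maple: 8+30+8+12+21 = 79
Maple - Orwell - Spruce - Sutton - Alder - Maple: 12+12+6+30+16 = 76
Maple - Orwell - Spruce - Alder - Sutton - Maple: 12+12+35+19+15 = 93
… (10 more)
The minimum is 76.
One optimal route: Maple → Orwell → Spruce → Sutton → Alder → Maple.

76 — the shortest possible round trip.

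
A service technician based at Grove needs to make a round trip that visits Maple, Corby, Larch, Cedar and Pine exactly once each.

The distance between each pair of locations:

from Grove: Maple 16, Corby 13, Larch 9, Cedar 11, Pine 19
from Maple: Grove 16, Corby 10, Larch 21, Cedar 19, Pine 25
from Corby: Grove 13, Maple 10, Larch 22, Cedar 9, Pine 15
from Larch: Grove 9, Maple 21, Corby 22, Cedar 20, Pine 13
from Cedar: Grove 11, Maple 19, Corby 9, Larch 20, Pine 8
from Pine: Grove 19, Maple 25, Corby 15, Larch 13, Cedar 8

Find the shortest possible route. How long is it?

There are 60 distinct closed tours to check (reversals are equivalent).
Grove - Maple - Corby - Larch - Cedar - Pine - Grove: 16+10+22+20+8+19 = 95
Grove - Maple - Corby - Larch - Pine - Cedar - Grove: 16+10+22+13+8+11 = 80
Grove - Maple - Corby - Cedar - Larch - Pine - Grove: 16+10+9+20+13+19 = 87
Grove - Maple - Corby - Cedar - Pine - Larch - Grove: 16+10+9+8+13+9 = 65
Grove - Maple - Corby - Pine - Larch - Cedar - Grove: 16+10+15+13+20+11 = 85
Grove - Maple - Corby - Pine - Cedar - Larch - Grove: 16+10+15+8+20+9 = 78
Grove - Maple - Larch - Corby - Cedar - Pine - Grove: 16+21+22+9+8+19 = 95
Grove - Maple - Larch - Corby - Pine - Cedar - Grove: 16+21+22+15+8+11 = 93
Grove - Maple - Larch - Cedar - Corby - Pine - Grove: 16+21+20+9+15+19 = 100
Grove - Maple - Larch - Cedar - Pine - Corby - Grove: 16+21+20+8+15+13 = 93
Grove - Maple - Larch - Pine - Corby - Cedar - Grove: 16+21+13+15+9+11 = 85
Grove - Maple - Larch - Pine - Cedar - Corby - Grove: 16+21+13+8+9+13 = 80
Grove - Maple - Cedar - Corby - Larch - Pine - Grove: 16+19+9+22+13+19 = 98
Grove - Maple - Cedar - Corby - Pine - Larch - Grove: 16+19+9+15+13+9 = 81
… (46 more)
The minimum is 65.
One optimal route: Grove → Maple → Corby → Cedar → Pine → Larch → Grove (or its reverse).

Minimum total distance: 65.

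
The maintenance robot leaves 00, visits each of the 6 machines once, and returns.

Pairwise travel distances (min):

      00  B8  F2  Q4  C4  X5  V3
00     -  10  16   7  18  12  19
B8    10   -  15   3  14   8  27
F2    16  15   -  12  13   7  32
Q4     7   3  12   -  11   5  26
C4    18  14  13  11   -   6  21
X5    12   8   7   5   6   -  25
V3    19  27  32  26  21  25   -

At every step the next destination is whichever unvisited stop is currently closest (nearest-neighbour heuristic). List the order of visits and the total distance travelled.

Nearest-neighbour total = 88 min; route 00 → Q4 → B8 → X5 → C4 → F2 → V3 → 00.

From 00: distances to unvisited — Q4=7, B8=10, X5=12, F2=16, C4=18, V3=19. Nearest is Q4 (7).
From Q4: distances to unvisited — B8=3, X5=5, C4=11, F2=12, V3=26. Nearest is B8 (3).
From B8: distances to unvisited — X5=8, C4=14, F2=15, V3=27. Nearest is X5 (8).
From X5: distances to unvisited — C4=6, F2=7, V3=25. Nearest is C4 (6).
From C4: distances to unvisited — F2=13, V3=21. Nearest is F2 (13).
From F2: distances to unvisited — V3=32. Nearest is V3 (32).
Return V3→00: 19.
Total = 7 + 3 + 8 + 6 + 13 + 32 + 19 = 88.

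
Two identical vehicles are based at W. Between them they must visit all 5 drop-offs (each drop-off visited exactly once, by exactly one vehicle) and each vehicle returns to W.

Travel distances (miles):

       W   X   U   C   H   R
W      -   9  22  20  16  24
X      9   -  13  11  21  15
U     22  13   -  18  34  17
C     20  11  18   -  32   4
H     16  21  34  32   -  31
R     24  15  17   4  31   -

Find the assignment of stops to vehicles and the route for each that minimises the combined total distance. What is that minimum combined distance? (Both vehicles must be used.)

Minimum combined distance: 95 miles.

There are 2^4 − 1 = 15 ways to divide the 5 stops into two non-empty groups. For each, the best each vehicle can do is its own shortest tour through its group:
  {X} + {U, C, H, R}: 18 + 91 = 109
  {U} + {X, C, H, R}: 44 + 71 = 115
  {X, U} + {C, H, R}: 44 + 71 = 115
  {C} + {X, U, H, R}: 40 + 86 = 126
  {X, C} + {U, H, R}: 40 + 86 = 126
  {U, C} + {X, H, R}: 60 + 71 = 131
  … (15 splits in total)
  {H} + {X, U, C, R}: 32 + 63 = 95  ← best
Best: vehicle 1 W → H → W = 32; vehicle 2 W → X → U → R → C → W = 63; combined 95.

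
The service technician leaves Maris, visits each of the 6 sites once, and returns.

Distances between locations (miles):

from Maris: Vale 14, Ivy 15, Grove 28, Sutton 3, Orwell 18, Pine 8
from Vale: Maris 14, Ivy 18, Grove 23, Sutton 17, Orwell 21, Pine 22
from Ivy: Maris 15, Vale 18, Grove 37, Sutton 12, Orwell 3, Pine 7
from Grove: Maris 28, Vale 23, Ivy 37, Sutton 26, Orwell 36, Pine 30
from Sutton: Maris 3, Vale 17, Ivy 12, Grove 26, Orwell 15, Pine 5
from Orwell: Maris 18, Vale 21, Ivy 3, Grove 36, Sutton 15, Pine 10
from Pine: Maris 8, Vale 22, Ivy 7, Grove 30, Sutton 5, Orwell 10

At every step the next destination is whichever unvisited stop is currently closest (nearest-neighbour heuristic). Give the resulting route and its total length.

From Maris: distances to unvisited — Sutton=3, Pine=8, Vale=14, Ivy=15, Orwell=18, Grove=28. Nearest is Sutton (3).
From Sutton: distances to unvisited — Pine=5, Ivy=12, Orwell=15, Vale=17, Grove=26. Nearest is Pine (5).
From Pine: distances to unvisited — Ivy=7, Orwell=10, Vale=22, Grove=30. Nearest is Ivy (7).
From Ivy: distances to unvisited — Orwell=3, Vale=18, Grove=37. Nearest is Orwell (3).
From Orwell: distances to unvisited — Vale=21, Grove=36. Nearest is Vale (21).
From Vale: distances to unvisited — Grove=23. Nearest is Grove (23).
Return Grove→Maris: 28.
Total = 3 + 5 + 7 + 3 + 21 + 23 + 28 = 90.

Total distance 90 miles via the nearest-neighbour route Maris → Sutton → Pine → Ivy → Orwell → Vale → Grove → Maris.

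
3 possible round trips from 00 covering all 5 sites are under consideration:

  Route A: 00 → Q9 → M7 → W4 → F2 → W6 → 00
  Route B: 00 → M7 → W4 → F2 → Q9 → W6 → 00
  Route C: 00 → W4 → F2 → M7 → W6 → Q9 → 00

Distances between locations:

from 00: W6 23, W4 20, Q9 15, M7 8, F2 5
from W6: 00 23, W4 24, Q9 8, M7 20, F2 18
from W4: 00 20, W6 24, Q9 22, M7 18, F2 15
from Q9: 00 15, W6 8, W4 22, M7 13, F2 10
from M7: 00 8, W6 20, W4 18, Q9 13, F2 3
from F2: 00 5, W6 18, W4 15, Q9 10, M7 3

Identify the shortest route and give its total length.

81 — Route C is the shortest.

Route A: 15 + 13 + 18 + 15 + 18 + 23 = 102
Route B: 8 + 18 + 15 + 10 + 8 + 23 = 82
Route C: 20 + 15 + 3 + 20 + 8 + 15 = 81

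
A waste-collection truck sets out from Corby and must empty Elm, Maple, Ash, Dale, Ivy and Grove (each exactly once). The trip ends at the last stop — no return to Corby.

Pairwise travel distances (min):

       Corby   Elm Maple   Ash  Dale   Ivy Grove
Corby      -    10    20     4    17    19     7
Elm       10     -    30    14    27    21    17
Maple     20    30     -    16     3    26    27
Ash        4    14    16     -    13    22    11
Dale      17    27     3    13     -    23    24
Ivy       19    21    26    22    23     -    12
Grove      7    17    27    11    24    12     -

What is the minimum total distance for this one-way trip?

There are 6! = 720 possible orderings.
Corby→Elm→Maple→Ash→Dale→Ivy→Grove: 10+30+16+13+23+12 = 104
Corby→Elm→Maple→Ash→Dale→Grove→Ivy: 10+30+16+13+24+12 = 105
Corby→Elm→Maple→Ash→Ivy→Dale→Grove: 10+30+16+22+23+24 = 125
Corby→Elm→Maple→Ash→Ivy→Grove→Dale: 10+30+16+22+12+24 = 114
Corby→Elm→Maple→Ash→Grove→Dale→Ivy: 10+30+16+11+24+23 = 114
Corby→Elm→Maple→Ash→Grove→Ivy→Dale: 10+30+16+11+12+23 = 102
Corby→Elm→Maple→Dale→Ash→Ivy→Grove: 10+30+3+13+22+12 = 90
Corby→Elm→Maple→Dale→Ash→Grove→Ivy: 10+30+3+13+11+12 = 79
… (712 more)
Corby→Elm→Ivy→Grove→Ash→Dale→Maple: 10+21+12+11+13+3 = 70  ← best
The minimum is 70.
One shortest path: Corby → Elm → Ivy → Grove → Ash → Dale → Maple.

70 min — the minimum one-way total.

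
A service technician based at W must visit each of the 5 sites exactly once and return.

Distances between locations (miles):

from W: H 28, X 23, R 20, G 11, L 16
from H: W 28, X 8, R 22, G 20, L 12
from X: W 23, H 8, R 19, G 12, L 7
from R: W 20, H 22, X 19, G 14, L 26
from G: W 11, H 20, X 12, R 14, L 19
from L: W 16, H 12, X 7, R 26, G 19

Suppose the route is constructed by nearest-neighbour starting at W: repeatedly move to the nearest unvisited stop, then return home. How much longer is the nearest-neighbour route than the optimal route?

W: G=11, L=16, R=20, X=23, H=28 ⇒ G
G: X=12, R=14, L=19, H=20 ⇒ X
X: L=7, H=8, R=19 ⇒ L
L: H=12, R=26 ⇒ H
H: R=22 ⇒ R
NN route W → G → X → L → H → R → W costs 84.
Optimal: W → G → R → H → X → L → W costs 78 (by enumerating all 60 distinct tours).
Excess = 84 − 78 = 6.

6 miles longer than the optimal tour.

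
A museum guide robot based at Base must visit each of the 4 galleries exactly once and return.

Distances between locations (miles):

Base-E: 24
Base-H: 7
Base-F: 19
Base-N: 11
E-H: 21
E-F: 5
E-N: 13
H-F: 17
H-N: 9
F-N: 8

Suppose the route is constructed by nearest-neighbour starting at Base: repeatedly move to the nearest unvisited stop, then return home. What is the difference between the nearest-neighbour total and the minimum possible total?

From Base: H=7, N=11, F=19, E=24 → choose H (7).
From H: N=9, F=17, E=21 → choose N (9).
From N: F=8, E=13 → choose F (8).
From F: E=5 → choose E (5).
NN route Base → H → N → F → E → Base costs 53.
Optimal: Base → H → E → F → N → Base costs 52 (by enumerating all 12 distinct tours).
Excess = 53 − 52 = 1.

1 miles longer than the optimal tour.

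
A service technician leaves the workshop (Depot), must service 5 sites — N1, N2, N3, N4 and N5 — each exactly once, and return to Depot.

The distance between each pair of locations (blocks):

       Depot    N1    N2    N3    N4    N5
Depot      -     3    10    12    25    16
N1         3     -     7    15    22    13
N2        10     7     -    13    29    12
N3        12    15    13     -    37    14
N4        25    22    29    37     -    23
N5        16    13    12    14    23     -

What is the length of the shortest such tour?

Shortest round trip = 85 blocks.

Depot → N1 → N2 → N3 → N4 → N5 → Depot: 3+7+13+37+23+16 = 99
Depot → N1 → N2 → N3 → N5 → N4 → Depot: 3+7+13+14+23+25 = 85
Depot → N1 → N2 → N4 → N3 → N5 → Depot: 3+7+29+37+14+16 = 106
Depot → N1 → N2 → N4 → N5 → N3 → Depot: 3+7+29+23+14+12 = 88
Depot → N1 → N2 → N5 → N3 → N4 → Depot: 3+7+12+14+37+25 = 98
Depot → N1 → N2 → N5 → N4 → N3 → Depot: 3+7+12+23+37+12 = 94
Depot → N1 → N3 → N2 → N4 → N5 → Depot: 3+15+13+29+23+16 = 99
Depot → N1 → N3 → N2 → N5 → N4 → Depot: 3+15+13+12+23+25 = 91
Depot → N1 → N3 → N4 → N2 → N5 → Depot: 3+15+37+29+12+16 = 112
Depot → N1 → N3 → N4 → N5 → N2 → Depot: 3+15+37+23+12+10 = 100
Depot → N1 → N3 → N5 → N2 → N4 → Depot: 3+15+14+12+29+25 = 98
Depot → N1 → N3 → N5 → N4 → N2 → Depot: 3+15+14+23+29+10 = 94
Depot → N1 → N4 → N2 → N3 → N5 → Depot: 3+22+29+13+14+16 = 97
Depot → N1 → N4 → N2 → N5 → N3 → Depot: 3+22+29+12+14+12 = 92
… (46 more)
The minimum is 85.
One optimal route: Depot → N1 → N2 → N3 → N5 → N4 → Depot (or its reverse).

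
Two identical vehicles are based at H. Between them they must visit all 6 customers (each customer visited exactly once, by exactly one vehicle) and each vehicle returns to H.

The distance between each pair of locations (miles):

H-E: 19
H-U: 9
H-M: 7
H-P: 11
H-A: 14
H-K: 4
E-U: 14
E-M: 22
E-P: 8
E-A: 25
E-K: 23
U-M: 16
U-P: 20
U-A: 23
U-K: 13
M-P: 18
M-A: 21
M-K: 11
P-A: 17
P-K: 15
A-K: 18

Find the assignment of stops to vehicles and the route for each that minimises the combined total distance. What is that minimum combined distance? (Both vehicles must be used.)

Check every non-empty split of the stops between the two vehicles; for each half take its own optimal tour:
  {E} + {U, M, P, A, K}: 38 + 82 = 120
  {U} + {E, M, P, A, K}: 18 + 76 = 94
  {E, U} + {M, P, A, K}: 42 + 64 = 106
  {M} + {E, U, P, A, K}: 14 + 70 = 84
  {E, M} + {U, P, A, K}: 48 + 68 = 116
  {U, M} + {E, P, A, K}: 32 + 66 = 98
  … (31 splits in total)
Best: vehicle 1 H → M → H = 14; vehicle 2 H → U → E → P → A → K → H = 70; combined 84.

Minimum combined distance: 84 miles.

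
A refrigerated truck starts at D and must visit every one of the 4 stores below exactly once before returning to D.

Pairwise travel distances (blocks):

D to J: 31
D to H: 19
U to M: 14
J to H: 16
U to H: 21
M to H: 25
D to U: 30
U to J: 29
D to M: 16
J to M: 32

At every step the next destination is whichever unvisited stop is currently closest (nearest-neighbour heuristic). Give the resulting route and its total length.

At D the remaining stops are M 16, H 19, U 30, J 31; go to M.
At M the remaining stops are U 14, H 25, J 32; go to U.
At U the remaining stops are H 21, J 29; go to H.
At H the remaining stops are J 16; go to J.
Return J→D: 31.
Total = 16 + 14 + 21 + 16 + 31 = 98.

Nearest-neighbour total = 98 blocks; route D → M → U → H → J → D.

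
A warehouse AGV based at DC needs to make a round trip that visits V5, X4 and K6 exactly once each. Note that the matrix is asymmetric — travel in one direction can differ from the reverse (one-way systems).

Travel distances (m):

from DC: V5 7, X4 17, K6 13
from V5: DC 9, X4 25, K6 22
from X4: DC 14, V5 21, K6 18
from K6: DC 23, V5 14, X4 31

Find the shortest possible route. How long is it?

Shortest round trip = 58 m.

DC-V5-X4-K6-DC: 7+25+18+23 = 73
DC-V5-K6-X4-DC: 7+22+31+14 = 74
DC-X4-V5-K6-DC: 17+21+22+23 = 83
DC-X4-K6-V5-DC: 17+18+14+9 = 58
DC-K6-V5-X4-DC: 13+14+25+14 = 66
DC-K6-X4-V5-DC: 13+31+21+9 = 74
The minimum is 58.
One optimal route: DC → X4 → K6 → V5 → DC.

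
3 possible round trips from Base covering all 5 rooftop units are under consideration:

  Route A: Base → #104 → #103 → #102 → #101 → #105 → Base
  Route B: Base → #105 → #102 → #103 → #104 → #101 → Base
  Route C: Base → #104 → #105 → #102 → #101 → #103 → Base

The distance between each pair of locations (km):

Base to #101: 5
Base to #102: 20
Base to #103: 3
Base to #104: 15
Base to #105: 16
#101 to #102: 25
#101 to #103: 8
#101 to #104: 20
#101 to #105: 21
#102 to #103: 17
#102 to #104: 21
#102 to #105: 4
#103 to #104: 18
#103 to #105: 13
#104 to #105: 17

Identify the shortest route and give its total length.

Route A: 15 + 18 + 17 + 25 + 21 + 16 = 112
Route B: 16 + 4 + 17 + 18 + 20 + 5 = 80
Route C: 15 + 17 + 4 + 25 + 8 + 3 = 72

72 km — Route C is the shortest.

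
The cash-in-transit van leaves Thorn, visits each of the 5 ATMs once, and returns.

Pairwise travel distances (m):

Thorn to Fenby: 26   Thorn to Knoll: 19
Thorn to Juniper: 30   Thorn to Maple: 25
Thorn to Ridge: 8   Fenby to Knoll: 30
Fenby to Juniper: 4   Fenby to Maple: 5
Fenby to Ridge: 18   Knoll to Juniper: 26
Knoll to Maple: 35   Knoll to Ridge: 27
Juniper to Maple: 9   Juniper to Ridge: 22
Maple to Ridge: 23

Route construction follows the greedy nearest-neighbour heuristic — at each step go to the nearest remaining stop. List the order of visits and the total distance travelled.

Thorn → [Ridge:8 / Knoll:19 / Maple:25 / Fenby:26 / Juniper:30] → Ridge (8)
Ridge → [Fenby:18 / Juniper:22 / Maple:23 / Knoll:27] → Fenby (18)
Fenby → [Juniper:4 / Maple:5 / Knoll:30] → Juniper (4)
Juniper → [Maple:9 / Knoll:26] → Maple (9)
Maple → [Knoll:35] → Knoll (35)
Return Knoll→Thorn: 19.
Total = 8 + 18 + 4 + 9 + 35 + 19 = 93.

93 m along Thorn → Ridge → Fenby → Juniper → Maple → Knoll → Thorn.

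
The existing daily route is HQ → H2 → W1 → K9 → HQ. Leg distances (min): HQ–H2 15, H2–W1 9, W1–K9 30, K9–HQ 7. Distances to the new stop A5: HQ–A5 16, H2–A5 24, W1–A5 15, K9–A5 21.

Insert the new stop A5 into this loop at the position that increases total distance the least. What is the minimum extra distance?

Insertion cost between consecutive stops i–j is d(i,A5) + d(A5,j) − d(i,j):
  between HQ and H2: 16 + 24 − 15 = 25
  between H2 and W1: 24 + 15 − 9 = 30
  between W1 and K9: 15 + 21 − 30 = 6
  between K9 and HQ: 21 + 16 − 7 = 30
Cheapest insertion is between W1 and K9, adding 6.
New total = 61 + 6 = 67.

Adding 6 min by placing A5 on the W1–K9 leg.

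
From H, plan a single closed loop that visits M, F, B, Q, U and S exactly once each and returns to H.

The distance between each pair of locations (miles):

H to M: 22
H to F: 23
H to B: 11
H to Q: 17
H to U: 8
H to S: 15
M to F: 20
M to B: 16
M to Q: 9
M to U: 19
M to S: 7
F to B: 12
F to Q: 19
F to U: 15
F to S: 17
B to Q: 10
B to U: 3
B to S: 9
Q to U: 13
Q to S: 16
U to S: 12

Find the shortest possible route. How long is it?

With 6 stops there are 6!/2 = 360 distinct round trips (a route and its reverse cost the same).
H - M - F - B - Q - U - S - H: 22+20+12+10+13+12+15 = 104
H - M - F - B - Q - S - U - H: 22+20+12+10+16+12+8 = 100
H - M - F - B - U - Q - S - H: 22+20+12+3+13+16+15 = 101
H - M - F - B - U - S - Q - H: 22+20+12+3+12+16+17 = 102
H - M - F - B - S - Q - U - H: 22+20+12+9+16+13+8 = 100
H - M - F - B - S - U - Q - H: 22+20+12+9+12+13+17 = 105
H - M - F - Q - B - U - S - H: 22+20+19+10+3+12+15 = 101
H - M - F - Q - B - S - U - H: 22+20+19+10+9+12+8 = 100
… (352 more)
H - Q - M - S - F - B - U - H: 17+9+7+17+12+3+8 = 73  ← best
The minimum is 73.
One optimal route: H → Q → M → S → F → B → U → H (or its reverse).

Minimum total distance: 73 miles.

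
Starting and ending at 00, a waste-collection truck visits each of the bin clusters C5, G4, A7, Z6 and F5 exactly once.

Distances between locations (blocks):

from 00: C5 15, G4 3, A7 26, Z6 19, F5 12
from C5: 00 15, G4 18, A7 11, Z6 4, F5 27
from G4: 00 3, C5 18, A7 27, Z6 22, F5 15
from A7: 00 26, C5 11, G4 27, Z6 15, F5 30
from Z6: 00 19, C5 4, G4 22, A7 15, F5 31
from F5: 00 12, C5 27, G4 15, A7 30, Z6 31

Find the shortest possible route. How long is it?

00→C5→G4→A7→Z6→F5→00: 15+18+27+15+31+12 = 118
00→C5→G4→A7→F5→Z6→00: 15+18+27+30+31+19 = 140
00→C5→G4→Z6→A7→F5→00: 15+18+22+15+30+12 = 112
00→C5→G4→Z6→F5→A7→00: 15+18+22+31+30+26 = 142
00→C5→G4→F5→A7→Z6→00: 15+18+15+30+15+19 = 112
00→C5→G4→F5→Z6→A7→00: 15+18+15+31+15+26 = 120
00→C5→A7→G4→Z6→F5→00: 15+11+27+22+31+12 = 118
00→C5→A7→G4→F5→Z6→00: 15+11+27+15+31+19 = 118
00→C5→A7→Z6→G4→F5→00: 15+11+15+22+15+12 = 90
00→C5→A7→Z6→F5→G4→00: 15+11+15+31+15+3 = 90
00→C5→A7→F5→G4→Z6→00: 15+11+30+15+22+19 = 112
00→C5→A7→F5→Z6→G4→00: 15+11+30+31+22+3 = 112
00→C5→Z6→G4→A7→F5→00: 15+4+22+27+30+12 = 110
00→C5→Z6→G4→F5→A7→00: 15+4+22+15+30+26 = 112
… (46 more)
00→C5→Z6→A7→F5→G4→00: 15+4+15+30+15+3 = 82  ← best
The minimum is 82.
One optimal route: 00 → C5 → Z6 → A7 → F5 → G4 → 00 (or its reverse).

Minimum total distance: 82 blocks.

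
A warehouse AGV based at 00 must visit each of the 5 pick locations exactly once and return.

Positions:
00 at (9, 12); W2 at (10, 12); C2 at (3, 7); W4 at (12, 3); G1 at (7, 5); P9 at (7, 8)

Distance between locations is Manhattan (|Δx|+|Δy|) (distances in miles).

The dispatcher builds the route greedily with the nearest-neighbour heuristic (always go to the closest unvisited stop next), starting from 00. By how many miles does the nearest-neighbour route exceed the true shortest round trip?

6 miles longer than the optimal tour.

From 00: W2=1, P9=6, G1=9, C2=11, W4=12 → choose W2 (1).
From W2: P9=7, G1=10, W4=11, C2=12 → choose P9 (7).
From P9: G1=3, C2=5, W4=10 → choose G1 (3).
From G1: C2=6, W4=7 → choose C2 (6).
From C2: W4=13 → choose W4 (13).
NN route 00 → W2 → P9 → G1 → C2 → W4 → 00 costs 42.
Optimal: 00 → W2 → W4 → G1 → C2 → P9 → 00 costs 36 (by enumerating all 60 distinct tours).
Excess = 42 − 36 = 6.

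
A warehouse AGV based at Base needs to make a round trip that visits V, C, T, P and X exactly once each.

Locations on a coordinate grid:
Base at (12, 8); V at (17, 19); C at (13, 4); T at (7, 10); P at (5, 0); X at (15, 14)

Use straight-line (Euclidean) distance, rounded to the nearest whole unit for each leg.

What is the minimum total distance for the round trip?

48 — the shortest possible round trip.

With 5 stops there are 5!/2 = 60 distinct round trips (a route and its reverse cost the same).
Base → V → C → T → P → X → Base: 12+16+8+10+17+7 = 70
Base → V → C → T → X → P → Base: 12+16+8+9+17+11 = 73
Base → V → C → P → T → X → Base: 12+16+9+10+9+7 = 63
Base → V → C → P → X → T → Base: 12+16+9+17+9+5 = 68
Base → V → C → X → T → P → Base: 12+16+10+9+10+11 = 68
Base → V → C → X → P → T → Base: 12+16+10+17+10+5 = 70
Base → V → T → C → P → X → Base: 12+13+8+9+17+7 = 66
Base → V → T → C → X → P → Base: 12+13+8+10+17+11 = 71
Base → V → T → P → C → X → Base: 12+13+10+9+10+7 = 61
Base → V → T → P → X → C → Base: 12+13+10+17+10+4 = 66
Base → V → T → X → C → P → Base: 12+13+9+10+9+11 = 64
Base → V → T → X → P → C → Base: 12+13+9+17+9+4 = 64
Base → V → P → C → T → X → Base: 12+22+9+8+9+7 = 67
Base → V → P → C → X → T → Base: 12+22+9+10+9+5 = 67
… (46 more)
Base → C → P → T → V → X → Base: 4+9+10+13+5+7 = 48  ← best
The minimum is 48.
One optimal route: Base → C → P → T → V → X → Base (or its reverse).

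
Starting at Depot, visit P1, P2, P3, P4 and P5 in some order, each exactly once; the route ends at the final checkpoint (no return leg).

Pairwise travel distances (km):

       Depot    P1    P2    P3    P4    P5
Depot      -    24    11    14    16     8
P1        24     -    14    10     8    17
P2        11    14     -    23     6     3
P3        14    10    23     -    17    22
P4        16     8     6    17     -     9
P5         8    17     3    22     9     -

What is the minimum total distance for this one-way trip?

There are 5! = 120 possible orderings.
Depot→P1→P2→P3→P4→P5: 24+14+23+17+9 = 87
Depot→P1→P2→P3→P5→P4: 24+14+23+22+9 = 92
Depot→P1→P2→P4→P3→P5: 24+14+6+17+22 = 83
Depot→P1→P2→P4→P5→P3: 24+14+6+9+22 = 75
Depot→P1→P2→P5→P3→P4: 24+14+3+22+17 = 80
Depot→P1→P2→P5→P4→P3: 24+14+3+9+17 = 67
Depot→P1→P3→P2→P4→P5: 24+10+23+6+9 = 72
Depot→P1→P3→P2→P5→P4: 24+10+23+3+9 = 69
Depot→P1→P3→P4→P2→P5: 24+10+17+6+3 = 60
Depot→P1→P3→P4→P5→P2: 24+10+17+9+3 = 63
Depot→P1→P3→P5→P2→P4: 24+10+22+3+6 = 65
Depot→P1→P3→P5→P4→P2: 24+10+22+9+6 = 71
Depot→P1→P4→P2→P3→P5: 24+8+6+23+22 = 83
Depot→P1→P4→P2→P5→P3: 24+8+6+3+22 = 63
… (106 more)
Depot→P5→P2→P4→P1→P3: 8+3+6+8+10 = 35  ← best
The minimum is 35.
One shortest path: Depot → P5 → P2 → P4 → P1 → P3.

Shortest open route: 35 km.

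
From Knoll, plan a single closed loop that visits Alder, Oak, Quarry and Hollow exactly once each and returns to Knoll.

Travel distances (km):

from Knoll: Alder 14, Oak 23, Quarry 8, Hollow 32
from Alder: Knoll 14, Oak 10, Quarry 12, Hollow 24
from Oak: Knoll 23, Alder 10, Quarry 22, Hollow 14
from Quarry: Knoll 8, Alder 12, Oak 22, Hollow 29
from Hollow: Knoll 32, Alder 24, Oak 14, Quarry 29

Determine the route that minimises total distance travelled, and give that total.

There are 12 distinct closed tours to check (reversals are equivalent).
Knoll - Alder - Oak - Quarry - Hollow - Knoll: 14+10+22+29+32 = 107
Knoll - Alder - Oak - Hollow - Quarry - Knoll: 14+10+14+29+8 = 75
Knoll - Alder - Quarry - Oak - Hollow - Knoll: 14+12+22+14+32 = 94
Knoll - Alder - Quarry - Hollow - Oak - Knoll: 14+12+29+14+23 = 92
Knoll - Alder - Hollow - Oak - Quarry - Knoll: 14+24+14+22+8 = 82
Knoll - Alder - Hollow - Quarry - Oak - Knoll: 14+24+29+22+23 = 112
Knoll - Oak - Alder - Quarry - Hollow - Knoll: 23+10+12+29+32 = 106
Knoll - Oak - Alder - Hollow - Quarry - Knoll: 23+10+24+29+8 = 94
Knoll - Oak - Quarry - Alder - Hollow - Knoll: 23+22+12+24+32 = 113
Knoll - Oak - Hollow - Alder - Quarry - Knoll: 23+14+24+12+8 = 81
Knoll - Quarry - Alder - Oak - Hollow - Knoll: 8+12+10+14+32 = 76
Knoll - Quarry - Oak - Alder - Hollow - Knoll: 8+22+10+24+32 = 96
The minimum is 75.
One optimal route: Knoll → Alder → Oak → Hollow → Quarry → Knoll (or its reverse).

75 km — the shortest possible round trip.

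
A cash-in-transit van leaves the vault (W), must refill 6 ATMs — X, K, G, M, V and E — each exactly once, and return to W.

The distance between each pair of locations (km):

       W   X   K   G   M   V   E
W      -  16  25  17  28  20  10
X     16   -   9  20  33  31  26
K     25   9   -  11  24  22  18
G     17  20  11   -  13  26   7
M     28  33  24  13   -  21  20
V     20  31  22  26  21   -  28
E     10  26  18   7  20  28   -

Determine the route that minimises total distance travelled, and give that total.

W→X→K→G→M→V→E→W: 16+9+11+13+21+28+10 = 108
W→X→K→G→M→E→V→W: 16+9+11+13+20+28+20 = 117
W→X→K→G→V→M→E→W: 16+9+11+26+21+20+10 = 113
W→X→K→G→V→E→M→W: 16+9+11+26+28+20+28 = 138
W→X→K→G→E→M→V→W: 16+9+11+7+20+21+20 = 104
W→X→K→G→E→V→M→W: 16+9+11+7+28+21+28 = 120
W→X→K→M→G→V→E→W: 16+9+24+13+26+28+10 = 126
W→X→K→M→G→E→V→W: 16+9+24+13+7+28+20 = 117
… (352 more)
W→X→K→V→M→G→E→W: 16+9+22+21+13+7+10 = 98  ← best
The minimum is 98.
One optimal route: W → X → K → V → M → G → E → W (or its reverse).

98 km — the shortest possible round trip.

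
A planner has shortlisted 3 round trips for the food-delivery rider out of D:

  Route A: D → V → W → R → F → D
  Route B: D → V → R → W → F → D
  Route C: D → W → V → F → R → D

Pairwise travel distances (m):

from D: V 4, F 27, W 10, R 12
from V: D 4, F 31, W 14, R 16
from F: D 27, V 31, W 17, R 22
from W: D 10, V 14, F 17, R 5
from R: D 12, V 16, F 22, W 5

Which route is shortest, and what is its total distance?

Shortest is Route B, total 69 m.

Route A: 4 + 14 + 5 + 22 + 27 = 72
Route B: 4 + 16 + 5 + 17 + 27 = 69
Route C: 10 + 14 + 31 + 22 + 12 = 89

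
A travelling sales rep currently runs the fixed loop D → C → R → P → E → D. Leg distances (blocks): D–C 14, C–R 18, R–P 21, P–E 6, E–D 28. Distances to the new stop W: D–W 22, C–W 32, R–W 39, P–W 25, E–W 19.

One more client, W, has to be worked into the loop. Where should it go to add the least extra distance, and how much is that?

Insertion cost between consecutive stops i–j is d(i,W) + d(W,j) − d(i,j):
  between D and C: 22 + 32 − 14 = 40
  between C and R: 32 + 39 − 18 = 53
  between R and P: 39 + 25 − 21 = 43
  between P and E: 25 + 19 − 6 = 38
  between E and D: 19 + 22 − 28 = 13
Cheapest insertion is between E and D, adding 13.
New total = 87 + 13 = 100.

+13 blocks — insert W between E and D.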